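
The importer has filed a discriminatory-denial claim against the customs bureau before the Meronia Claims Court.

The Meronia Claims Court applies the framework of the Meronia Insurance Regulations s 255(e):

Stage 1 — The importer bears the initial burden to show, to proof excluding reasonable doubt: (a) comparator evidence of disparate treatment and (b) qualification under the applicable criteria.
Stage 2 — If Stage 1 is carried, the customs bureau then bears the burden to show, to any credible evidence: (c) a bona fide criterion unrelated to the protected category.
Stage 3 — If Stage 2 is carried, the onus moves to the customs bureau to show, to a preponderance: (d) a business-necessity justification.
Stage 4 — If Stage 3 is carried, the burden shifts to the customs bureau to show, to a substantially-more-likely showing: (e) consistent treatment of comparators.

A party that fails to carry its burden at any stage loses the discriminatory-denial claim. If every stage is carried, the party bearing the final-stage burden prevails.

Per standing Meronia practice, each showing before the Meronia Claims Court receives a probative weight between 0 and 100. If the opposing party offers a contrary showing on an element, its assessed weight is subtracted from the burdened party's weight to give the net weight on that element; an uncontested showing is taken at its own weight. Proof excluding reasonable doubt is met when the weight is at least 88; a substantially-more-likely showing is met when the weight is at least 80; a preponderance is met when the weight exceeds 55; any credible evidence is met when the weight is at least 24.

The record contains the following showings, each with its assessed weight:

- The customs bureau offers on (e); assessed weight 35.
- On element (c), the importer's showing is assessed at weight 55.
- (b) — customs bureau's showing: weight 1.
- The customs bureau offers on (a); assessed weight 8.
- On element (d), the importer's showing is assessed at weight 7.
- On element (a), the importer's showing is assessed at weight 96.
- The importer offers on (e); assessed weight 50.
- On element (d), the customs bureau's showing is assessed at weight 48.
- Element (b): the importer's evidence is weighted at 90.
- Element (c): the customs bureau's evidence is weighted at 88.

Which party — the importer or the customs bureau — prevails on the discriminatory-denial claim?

Stage 1 — burden on importer; standard: proof excluding reasonable doubt (weight is at least 88).
    (a): 96 − 8 = 88 ≥ 88 [met]
    (b): 90 − 1 = 89 ≥ 88 [met]
  Stage 1 carried; the burden shifts to the customs bureau.
Stage 2 — burden on customs bureau; standard: any credible evidence (weight is at least 24).
    (c): 88 − 55 = 33 ≥ 24 [met]
  All elements met. The customs bureau retains the burden for Stage 3.
Stage 3 — burden on customs bureau; standard: a preponderance (weight exceeds 55).
    (d): 48 − 7 = 41 ≤ 55 [not met]
  The customs bureau does not carry Stage 3.
The importer prevails.

importer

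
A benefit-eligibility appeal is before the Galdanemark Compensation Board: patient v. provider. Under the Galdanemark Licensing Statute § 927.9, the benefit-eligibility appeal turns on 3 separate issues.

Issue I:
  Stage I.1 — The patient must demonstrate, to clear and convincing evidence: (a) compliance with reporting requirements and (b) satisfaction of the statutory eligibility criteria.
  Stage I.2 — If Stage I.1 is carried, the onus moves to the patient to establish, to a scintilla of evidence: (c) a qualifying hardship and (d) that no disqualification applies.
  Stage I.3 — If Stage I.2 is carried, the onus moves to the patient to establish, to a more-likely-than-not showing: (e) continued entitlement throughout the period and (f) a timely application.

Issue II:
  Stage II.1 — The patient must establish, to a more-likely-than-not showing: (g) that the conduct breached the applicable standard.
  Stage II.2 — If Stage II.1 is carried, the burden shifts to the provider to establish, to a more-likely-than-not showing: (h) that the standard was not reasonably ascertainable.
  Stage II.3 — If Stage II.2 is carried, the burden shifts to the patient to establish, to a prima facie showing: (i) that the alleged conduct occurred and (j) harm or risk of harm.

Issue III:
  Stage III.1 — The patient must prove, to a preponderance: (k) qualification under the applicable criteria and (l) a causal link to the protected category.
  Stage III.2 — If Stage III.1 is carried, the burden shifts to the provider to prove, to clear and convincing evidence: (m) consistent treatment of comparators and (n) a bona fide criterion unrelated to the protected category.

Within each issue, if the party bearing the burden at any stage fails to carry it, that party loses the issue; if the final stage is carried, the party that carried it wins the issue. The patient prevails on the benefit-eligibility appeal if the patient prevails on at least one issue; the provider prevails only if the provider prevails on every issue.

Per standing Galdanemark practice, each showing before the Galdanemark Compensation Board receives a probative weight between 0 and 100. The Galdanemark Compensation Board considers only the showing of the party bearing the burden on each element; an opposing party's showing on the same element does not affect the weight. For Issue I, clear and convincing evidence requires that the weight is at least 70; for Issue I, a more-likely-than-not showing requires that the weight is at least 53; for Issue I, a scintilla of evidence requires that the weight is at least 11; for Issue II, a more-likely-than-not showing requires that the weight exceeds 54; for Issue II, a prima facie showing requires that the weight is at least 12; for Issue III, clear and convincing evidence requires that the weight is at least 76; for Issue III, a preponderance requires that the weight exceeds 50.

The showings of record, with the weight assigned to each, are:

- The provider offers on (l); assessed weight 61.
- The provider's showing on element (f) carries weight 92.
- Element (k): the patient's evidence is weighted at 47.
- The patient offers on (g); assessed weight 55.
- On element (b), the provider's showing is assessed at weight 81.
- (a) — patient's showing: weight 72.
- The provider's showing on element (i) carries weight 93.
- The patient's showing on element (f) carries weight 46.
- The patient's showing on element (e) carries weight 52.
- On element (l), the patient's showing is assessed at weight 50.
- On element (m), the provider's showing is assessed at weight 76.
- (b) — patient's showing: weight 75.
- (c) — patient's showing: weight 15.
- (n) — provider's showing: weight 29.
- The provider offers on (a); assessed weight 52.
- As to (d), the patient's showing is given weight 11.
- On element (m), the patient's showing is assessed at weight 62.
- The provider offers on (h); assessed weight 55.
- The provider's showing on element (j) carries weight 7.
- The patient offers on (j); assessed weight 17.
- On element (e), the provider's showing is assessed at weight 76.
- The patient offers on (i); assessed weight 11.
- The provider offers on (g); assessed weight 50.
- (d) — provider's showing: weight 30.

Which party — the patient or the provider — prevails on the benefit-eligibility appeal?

— Issue I —
Stage I.1 (patient, clear and convincing evidence, weight is at least 70): (a) 72 (provider's 52 disregarded) ≥ 70 — meets; (b) 75 (provider's 81 disregarded) ≥ 70 — meets.
  Stage I.1 is satisfied; the patient continues to bear the burden.
Stage I.2 (patient, a scintilla of evidence, weight is at least 11): (c) 15 ≥ 11 — meets; (d) 11 (provider's 30 disregarded) ≥ 11 — meets.
  Stage I.2 carried; the burden remains with the patient.
Stage I.3 (patient, a more-likely-than-not showing, weight is at least 53): (e) 52 (provider's 76 disregarded) < 53 — fails; (f) 46 (provider's 92 disregarded) < 53 — fails.
  Stage I.3 not carried; the patient fails its burden.
The analysis ends at Stage I.3; the provider prevails on this issue.
— Issue II —
Stage II.1 (patient, a more-likely-than-not showing, weight exceeds 54): (g) 55 (provider's 50 disregarded) > 54 — meets.
  The patient carries Stage II.1; the provider now bears the burden.
Stage II.2 (provider, a more-likely-than-not showing, weight exceeds 54): (h) 55 > 54 — meets.
  Stage II.2 carried; the burden shifts to the patient.
Stage II.3 (patient, a prima facie showing, weight is at least 12): (i) 11 (provider's 93 disregarded) < 12 — fails; (j) 17 (provider's 7 disregarded) ≥ 12 — meets.
  The patient does not carry Stage II.3.
The analysis ends at Stage II.3; the provider prevails on this issue.
— Issue III —
At Stage III.1 the patient must meet a preponderance (weight exceeds 50): on (k) the weight is 47, which does not exceed 50, so (k) does not meet the standard; on (l) the weight is 50 (the provider's 61 is given no effect), ≤ 50, so (l) does not meet the standard.
  The patient does not carry Stage III.1.
The analysis ends at Stage III.1; the provider prevails on this issue.
Per-issue: Issue I → provider; Issue II → provider; Issue III → provider. The patient must prevail on at least one issue; overall, the provider prevails.

provider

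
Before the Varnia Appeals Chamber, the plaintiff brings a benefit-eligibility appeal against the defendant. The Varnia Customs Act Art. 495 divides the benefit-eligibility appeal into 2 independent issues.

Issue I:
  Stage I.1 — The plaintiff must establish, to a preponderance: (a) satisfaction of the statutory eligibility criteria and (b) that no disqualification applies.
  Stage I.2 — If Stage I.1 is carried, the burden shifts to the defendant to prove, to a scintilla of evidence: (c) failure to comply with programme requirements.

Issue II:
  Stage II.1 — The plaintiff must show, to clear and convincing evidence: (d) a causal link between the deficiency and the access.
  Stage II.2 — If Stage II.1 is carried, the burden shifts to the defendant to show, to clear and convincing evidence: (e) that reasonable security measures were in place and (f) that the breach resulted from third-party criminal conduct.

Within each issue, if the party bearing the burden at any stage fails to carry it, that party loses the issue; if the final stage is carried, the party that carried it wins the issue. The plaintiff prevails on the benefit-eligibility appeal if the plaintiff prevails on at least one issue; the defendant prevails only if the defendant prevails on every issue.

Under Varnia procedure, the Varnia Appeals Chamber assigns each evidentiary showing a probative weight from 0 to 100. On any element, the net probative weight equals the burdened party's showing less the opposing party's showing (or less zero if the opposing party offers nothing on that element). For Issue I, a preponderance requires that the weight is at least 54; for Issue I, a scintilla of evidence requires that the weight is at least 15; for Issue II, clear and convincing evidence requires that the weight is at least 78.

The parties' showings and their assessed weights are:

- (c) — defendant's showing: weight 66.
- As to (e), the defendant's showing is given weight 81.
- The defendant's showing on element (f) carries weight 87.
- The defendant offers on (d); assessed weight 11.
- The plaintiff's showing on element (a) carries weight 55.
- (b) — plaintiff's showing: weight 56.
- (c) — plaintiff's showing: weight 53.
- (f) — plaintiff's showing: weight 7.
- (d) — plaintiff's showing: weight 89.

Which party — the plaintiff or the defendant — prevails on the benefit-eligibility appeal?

— Issue I —
Stage I.1 — burden on plaintiff; standard: a preponderance (weight is at least 54).
    (a): 55 ≥ 54 [met]
    (b): 56 ≥ 54 [met]
  Stage I.1 is satisfied; the onus moves to the defendant.
Stage I.2 — burden on defendant; standard: a scintilla of evidence (weight is at least 15).
    (c): 66 − 53 = 13 < 15 [not met]
  Not every element is met, so the defendant fails to carry Stage I.2.
So the plaintiff prevails on this issue.
— Issue II —
Stage II.1 — burden on plaintiff; standard: clear and convincing evidence (weight is at least 78).
    (d): 89 − 11 = 78 ≥ 78 [met]
  Stage II.1 carried; the burden shifts to the defendant.
Stage II.2 — burden on defendant; standard: clear and convincing evidence (weight is at least 78).
    (e): 81 ≥ 78 [met]
    (f): 87 − 7 = 80 ≥ 78 [met]
  The defendant carries the last stage.
Every stage carried; the defendant prevails on this issue.
Per-issue: Issue I → plaintiff; Issue II → defendant. The plaintiff must prevail on at least one issue; overall, the plaintiff prevails.

plaintiff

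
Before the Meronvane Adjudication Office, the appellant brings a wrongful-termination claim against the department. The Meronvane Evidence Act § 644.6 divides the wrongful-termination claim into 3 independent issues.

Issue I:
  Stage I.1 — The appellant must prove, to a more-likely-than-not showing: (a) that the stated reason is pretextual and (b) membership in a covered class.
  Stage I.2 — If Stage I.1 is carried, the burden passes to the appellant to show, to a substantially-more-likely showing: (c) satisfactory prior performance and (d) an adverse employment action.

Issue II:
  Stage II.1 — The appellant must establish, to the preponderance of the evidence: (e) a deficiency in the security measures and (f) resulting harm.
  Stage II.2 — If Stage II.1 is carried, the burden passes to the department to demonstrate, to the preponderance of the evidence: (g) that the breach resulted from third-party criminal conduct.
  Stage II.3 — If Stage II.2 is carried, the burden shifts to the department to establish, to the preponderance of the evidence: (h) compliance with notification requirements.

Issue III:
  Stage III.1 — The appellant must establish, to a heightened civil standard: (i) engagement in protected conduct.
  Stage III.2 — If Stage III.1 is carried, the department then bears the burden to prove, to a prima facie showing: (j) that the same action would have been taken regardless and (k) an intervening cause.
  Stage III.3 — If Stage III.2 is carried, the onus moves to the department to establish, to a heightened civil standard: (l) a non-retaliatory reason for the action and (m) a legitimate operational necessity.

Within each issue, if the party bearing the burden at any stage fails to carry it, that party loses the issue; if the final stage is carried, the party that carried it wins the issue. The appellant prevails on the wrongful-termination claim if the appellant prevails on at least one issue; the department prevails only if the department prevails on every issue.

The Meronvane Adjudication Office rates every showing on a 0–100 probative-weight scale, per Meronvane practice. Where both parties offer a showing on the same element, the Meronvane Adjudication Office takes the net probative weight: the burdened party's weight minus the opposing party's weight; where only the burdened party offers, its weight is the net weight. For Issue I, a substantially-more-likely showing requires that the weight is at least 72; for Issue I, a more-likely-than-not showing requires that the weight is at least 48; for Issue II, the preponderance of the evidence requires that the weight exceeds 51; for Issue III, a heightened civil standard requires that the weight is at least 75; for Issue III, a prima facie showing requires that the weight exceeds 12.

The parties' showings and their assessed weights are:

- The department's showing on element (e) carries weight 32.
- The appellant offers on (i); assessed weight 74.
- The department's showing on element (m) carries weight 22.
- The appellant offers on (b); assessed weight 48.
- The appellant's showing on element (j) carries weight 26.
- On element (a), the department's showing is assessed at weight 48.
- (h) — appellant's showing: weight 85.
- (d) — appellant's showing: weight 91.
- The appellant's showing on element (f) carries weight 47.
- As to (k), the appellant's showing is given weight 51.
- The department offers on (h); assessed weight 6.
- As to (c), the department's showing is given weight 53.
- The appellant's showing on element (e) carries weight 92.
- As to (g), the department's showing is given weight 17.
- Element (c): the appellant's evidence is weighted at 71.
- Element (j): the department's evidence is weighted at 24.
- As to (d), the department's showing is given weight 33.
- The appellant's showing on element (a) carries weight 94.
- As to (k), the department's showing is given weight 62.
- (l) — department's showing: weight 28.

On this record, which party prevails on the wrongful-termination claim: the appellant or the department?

— Issue I —
Stage I.1 (appellant, a more-likely-than-not showing, weight is at least 48): (a) net 94−48=46 < 48 — fails; (b) 48 ≥ 48 — meets.
  Stage I.1 not carried; the appellant fails its burden.
So the department prevails on this issue.
— Issue II —
Stage II.1 (appellant, the preponderance of the evidence, weight exceeds 51): (e) net 92−32=60 > 51 — meets; (f) 47 ≤ 51 — fails.
  Not every element is met, so the appellant fails to carry Stage II.1.
The analysis ends at Stage II.1; the department prevails on this issue.
— Issue III —
Stage III.1 (appellant, a heightened civil standard, weight is at least 75): (i) 74 < 75 — fails.
  The appellant does not carry Stage III.1.
So the department prevails on this issue.
Per-issue: Issue I → department; Issue II → department; Issue III → department. The appellant must prevail on at least one issue; overall, the department prevails.

department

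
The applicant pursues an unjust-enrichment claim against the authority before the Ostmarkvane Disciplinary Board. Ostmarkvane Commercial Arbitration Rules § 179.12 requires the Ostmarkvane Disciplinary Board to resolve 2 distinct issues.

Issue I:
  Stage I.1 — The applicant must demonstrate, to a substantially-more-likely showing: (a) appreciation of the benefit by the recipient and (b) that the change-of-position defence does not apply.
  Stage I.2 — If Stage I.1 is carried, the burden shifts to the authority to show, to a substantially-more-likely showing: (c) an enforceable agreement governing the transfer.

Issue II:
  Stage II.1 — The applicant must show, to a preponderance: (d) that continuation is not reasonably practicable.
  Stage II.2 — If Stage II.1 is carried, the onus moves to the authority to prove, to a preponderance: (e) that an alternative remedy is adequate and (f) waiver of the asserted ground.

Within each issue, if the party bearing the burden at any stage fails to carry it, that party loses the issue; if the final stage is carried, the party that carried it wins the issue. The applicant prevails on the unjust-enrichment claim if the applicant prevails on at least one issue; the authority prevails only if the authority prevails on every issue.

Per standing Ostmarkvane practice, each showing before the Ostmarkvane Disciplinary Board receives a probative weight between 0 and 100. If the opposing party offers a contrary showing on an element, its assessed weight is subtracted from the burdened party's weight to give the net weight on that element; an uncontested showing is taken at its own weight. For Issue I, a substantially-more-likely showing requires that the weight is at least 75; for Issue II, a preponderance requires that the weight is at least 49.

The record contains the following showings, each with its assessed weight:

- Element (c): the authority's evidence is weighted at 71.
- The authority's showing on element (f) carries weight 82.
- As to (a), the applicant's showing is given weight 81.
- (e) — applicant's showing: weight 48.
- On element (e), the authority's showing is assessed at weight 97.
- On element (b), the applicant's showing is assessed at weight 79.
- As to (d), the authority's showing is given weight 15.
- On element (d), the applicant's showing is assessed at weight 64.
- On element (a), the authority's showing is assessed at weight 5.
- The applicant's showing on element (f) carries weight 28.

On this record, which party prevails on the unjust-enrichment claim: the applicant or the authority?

applicant

— Issue I —
Stage I.1 — burden on applicant; standard: a substantially-more-likely showing (weight is at least 75).
    (a): 81 − 5 = 76 ≥ 75 [met]
    (b): 79 ≥ 75 [met]
  Stage I.1 carried; the burden shifts to the authority.
Stage I.2 — burden on authority; standard: a substantially-more-likely showing (weight is at least 75).
    (c): 71 < 75 [not met]
  Not every element is met, so the authority fails to carry Stage I.2.
The applicant prevails on this issue.
— Issue II —
Stage II.1 (applicant, a preponderance, weight is at least 49): (d) net 64−15=49 ≥ 49 — meets.
  The applicant carries Stage II.1; the authority now bears the burden.
Stage II.2 (authority, a preponderance, weight is at least 49): (e) net 97−48=49 ≥ 49 — meets; (f) net 82−28=54 ≥ 49 — meets.
  Stage II.2 carried; the final stage is satisfied.
Every stage carried; the authority prevails on this issue.
Per-issue: Issue I → applicant; Issue II → authority. The applicant must prevail on at least one issue; overall, the applicant prevails.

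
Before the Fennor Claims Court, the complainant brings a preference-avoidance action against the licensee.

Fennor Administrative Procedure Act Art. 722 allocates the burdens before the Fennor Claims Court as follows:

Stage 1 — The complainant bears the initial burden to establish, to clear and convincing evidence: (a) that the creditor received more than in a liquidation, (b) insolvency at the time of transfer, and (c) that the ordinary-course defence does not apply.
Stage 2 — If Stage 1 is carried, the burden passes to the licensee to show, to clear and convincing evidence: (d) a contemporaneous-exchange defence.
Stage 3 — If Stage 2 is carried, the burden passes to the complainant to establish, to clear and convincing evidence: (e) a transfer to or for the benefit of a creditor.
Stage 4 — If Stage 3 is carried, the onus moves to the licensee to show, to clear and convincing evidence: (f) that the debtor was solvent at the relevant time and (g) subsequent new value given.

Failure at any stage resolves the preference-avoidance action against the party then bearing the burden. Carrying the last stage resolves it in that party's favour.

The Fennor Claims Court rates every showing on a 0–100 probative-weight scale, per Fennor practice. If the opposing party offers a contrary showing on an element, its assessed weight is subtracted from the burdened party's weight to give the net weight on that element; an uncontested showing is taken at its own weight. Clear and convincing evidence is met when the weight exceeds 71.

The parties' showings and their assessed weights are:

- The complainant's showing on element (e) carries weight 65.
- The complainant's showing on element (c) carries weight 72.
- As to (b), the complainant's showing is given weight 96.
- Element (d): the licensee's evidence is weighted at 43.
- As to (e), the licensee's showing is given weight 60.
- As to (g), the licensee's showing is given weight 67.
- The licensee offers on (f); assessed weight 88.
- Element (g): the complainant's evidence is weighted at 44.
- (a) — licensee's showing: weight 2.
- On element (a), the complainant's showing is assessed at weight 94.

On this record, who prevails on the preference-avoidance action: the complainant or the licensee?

complainant

Stage 1 — burden on complainant; standard: clear and convincing evidence (weight exceeds 71).
    (a): 94 − 2 = 92 > 71 [met]
    (b): 96 > 71 [met]
    (c): 72 > 71 [met]
  Stage 1 is satisfied; the onus moves to the licensee.
Stage 2 — burden on licensee; standard: clear and convincing evidence (weight exceeds 71).
    (d): 43 ≤ 71 [not met]
  Stage 2 not carried; the licensee fails its burden.
So the complainant prevails.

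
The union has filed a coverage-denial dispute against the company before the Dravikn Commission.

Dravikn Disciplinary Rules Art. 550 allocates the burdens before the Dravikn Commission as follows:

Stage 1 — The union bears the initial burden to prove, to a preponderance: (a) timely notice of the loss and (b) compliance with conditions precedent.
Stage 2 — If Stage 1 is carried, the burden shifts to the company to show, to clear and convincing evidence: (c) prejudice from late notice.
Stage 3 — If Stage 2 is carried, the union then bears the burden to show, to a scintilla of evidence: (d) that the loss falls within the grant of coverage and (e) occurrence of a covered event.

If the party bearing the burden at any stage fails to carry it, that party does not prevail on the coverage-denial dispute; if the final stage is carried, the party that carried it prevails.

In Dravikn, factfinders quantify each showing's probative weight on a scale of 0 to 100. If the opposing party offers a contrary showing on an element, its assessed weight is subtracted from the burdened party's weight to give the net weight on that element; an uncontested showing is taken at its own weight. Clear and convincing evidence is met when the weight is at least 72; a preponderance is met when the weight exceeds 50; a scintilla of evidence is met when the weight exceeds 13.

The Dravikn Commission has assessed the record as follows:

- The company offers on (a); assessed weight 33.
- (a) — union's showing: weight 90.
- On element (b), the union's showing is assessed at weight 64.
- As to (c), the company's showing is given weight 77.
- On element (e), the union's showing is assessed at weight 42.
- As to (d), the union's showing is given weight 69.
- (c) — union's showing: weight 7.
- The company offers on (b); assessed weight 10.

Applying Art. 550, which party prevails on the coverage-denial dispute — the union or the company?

union

At Stage 1 the union must meet a preponderance (weight exceeds 50): on (a) the weight is 90 less the opposing 33 gives net 57, > 50, so (a) meets the standard; on (b) the weight is 64 less the opposing 10 gives net 54, > 50, so (b) meets the standard.
  Stage 1 is satisfied; the onus moves to the company.
At Stage 2 the company must meet clear and convincing evidence (weight is at least 72): on (c) the weight is 77 less the opposing 7 gives net 70, which does not reach 72, so (c) does not meet the standard.
  Stage 2 not carried; the company fails its burden.
The analysis ends at Stage 2; the union prevails.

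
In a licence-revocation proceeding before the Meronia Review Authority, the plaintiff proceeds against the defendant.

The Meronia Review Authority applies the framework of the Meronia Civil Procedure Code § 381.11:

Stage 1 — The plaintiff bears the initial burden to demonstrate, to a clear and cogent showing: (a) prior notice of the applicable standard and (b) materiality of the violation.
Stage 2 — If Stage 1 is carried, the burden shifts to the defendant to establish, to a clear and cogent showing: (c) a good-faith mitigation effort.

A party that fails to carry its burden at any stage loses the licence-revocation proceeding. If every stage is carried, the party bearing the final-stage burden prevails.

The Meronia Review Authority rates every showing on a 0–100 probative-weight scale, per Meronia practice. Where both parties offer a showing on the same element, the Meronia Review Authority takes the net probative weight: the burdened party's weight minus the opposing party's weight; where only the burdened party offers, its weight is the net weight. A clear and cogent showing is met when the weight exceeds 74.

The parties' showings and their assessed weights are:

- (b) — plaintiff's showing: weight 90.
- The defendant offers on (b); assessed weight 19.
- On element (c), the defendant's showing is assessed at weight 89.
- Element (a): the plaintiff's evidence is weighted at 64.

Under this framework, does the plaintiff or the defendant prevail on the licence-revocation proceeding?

Stage 1 — burden on plaintiff; standard: a clear and cogent showing (weight exceeds 74).
    (a): 64 ≤ 74 [not met]
    (b): 90 − 19 = 71 ≤ 74 [not met]
  Stage 1 not carried; the plaintiff fails its burden.
So the defendant prevails.

defendant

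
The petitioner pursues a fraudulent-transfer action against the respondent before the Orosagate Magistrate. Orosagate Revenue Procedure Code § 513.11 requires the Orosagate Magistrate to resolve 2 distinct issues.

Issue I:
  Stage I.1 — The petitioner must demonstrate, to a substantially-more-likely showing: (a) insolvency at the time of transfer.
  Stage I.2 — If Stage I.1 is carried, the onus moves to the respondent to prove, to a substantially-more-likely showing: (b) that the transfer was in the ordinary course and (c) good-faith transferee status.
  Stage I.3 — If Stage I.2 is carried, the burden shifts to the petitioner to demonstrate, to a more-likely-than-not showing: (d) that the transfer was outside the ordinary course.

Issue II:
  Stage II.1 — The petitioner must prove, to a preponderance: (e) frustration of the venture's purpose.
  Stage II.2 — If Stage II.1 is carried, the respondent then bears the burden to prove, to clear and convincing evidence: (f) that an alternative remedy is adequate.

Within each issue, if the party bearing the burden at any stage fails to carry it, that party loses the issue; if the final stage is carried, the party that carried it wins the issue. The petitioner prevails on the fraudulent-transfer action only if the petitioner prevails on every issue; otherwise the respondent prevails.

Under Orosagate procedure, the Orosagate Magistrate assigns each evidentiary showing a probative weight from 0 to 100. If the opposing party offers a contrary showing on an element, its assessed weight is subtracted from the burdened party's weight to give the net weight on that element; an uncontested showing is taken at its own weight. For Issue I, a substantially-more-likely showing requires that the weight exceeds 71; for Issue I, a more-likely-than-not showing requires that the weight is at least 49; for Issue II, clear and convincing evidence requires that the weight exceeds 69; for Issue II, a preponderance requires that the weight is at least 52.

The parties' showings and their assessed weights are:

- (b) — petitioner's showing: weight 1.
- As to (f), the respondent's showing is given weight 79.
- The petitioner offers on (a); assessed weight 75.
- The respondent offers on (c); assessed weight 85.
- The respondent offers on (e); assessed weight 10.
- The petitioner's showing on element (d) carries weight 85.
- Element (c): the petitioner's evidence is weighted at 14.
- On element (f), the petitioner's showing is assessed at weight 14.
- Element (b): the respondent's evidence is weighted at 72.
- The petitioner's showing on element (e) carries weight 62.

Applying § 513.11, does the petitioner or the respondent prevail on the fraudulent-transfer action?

petitioner

— Issue I —
At Stage I.1 the petitioner must meet a substantially-more-likely showing (weight exceeds 71): on (a) the weight is 75, > 71, so (a) meets the standard.
  Stage I.1 is satisfied; the onus moves to the respondent.
At Stage I.2 the respondent must meet a substantially-more-likely showing (weight exceeds 71): on (b) the weight is 72 less the opposing 1 gives net 71, ≤ 71, so (b) does not meet the standard; on (c) the weight is 85 less the opposing 14 gives net 71, which does not exceed 71, so (c) does not meet the standard.
  The respondent does not carry Stage I.2.
So the petitioner prevails on this issue.
— Issue II —
Stage II.1 — burden on petitioner; standard: a preponderance (weight is at least 52).
    (e): 62 − 10 = 52 ≥ 52 [met]
  Stage II.1 is satisfied; the onus moves to the respondent.
Stage II.2 — burden on respondent; standard: clear and convincing evidence (weight exceeds 69).
    (f): 79 − 14 = 65 ≤ 69 [not met]
  Stage II.2 not carried; the respondent fails its burden.
So the petitioner prevails on this issue.
Per-issue: Issue I → petitioner; Issue II → petitioner. The petitioner must prevail on every issue; overall, the petitioner prevails.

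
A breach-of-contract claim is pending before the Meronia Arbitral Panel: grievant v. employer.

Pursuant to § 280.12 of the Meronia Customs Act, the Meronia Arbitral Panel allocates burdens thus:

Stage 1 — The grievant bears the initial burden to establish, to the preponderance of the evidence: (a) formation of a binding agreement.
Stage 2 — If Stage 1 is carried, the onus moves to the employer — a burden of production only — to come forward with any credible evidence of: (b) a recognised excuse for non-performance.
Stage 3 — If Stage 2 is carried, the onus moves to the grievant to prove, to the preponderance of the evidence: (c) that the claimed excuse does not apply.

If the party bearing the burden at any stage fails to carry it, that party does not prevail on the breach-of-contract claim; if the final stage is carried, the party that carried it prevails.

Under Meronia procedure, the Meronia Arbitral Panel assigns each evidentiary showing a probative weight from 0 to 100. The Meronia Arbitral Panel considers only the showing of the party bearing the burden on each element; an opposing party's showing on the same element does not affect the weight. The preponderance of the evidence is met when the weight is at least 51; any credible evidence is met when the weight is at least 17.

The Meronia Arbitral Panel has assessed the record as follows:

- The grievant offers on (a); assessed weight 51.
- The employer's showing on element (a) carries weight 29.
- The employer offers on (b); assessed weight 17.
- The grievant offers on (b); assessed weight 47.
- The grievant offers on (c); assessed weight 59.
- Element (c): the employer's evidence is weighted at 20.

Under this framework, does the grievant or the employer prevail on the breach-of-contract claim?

grievant

At Stage 1 the grievant must meet the preponderance of the evidence (weight is at least 51): on (a) the weight is 51 (the employer's 29 is given no effect), which does reach 51, so (a) meets the standard.
  Stage 1 is satisfied; the onus moves to the employer.
At Stage 2 the employer must meet any credible evidence (weight is at least 17): on (b) the weight is 17 (the grievant's 47 is given no effect), ≥ 17, so (b) meets the standard.
  The employer carries Stage 2; the grievant now bears the burden.
At Stage 3 the grievant must meet the preponderance of the evidence (weight is at least 51): on (c) the weight is 59 (the employer's 20 is given no effect), which does reach 51, so (c) meets the standard.
  The grievant carries the last stage.
Every stage carried; the grievant prevails.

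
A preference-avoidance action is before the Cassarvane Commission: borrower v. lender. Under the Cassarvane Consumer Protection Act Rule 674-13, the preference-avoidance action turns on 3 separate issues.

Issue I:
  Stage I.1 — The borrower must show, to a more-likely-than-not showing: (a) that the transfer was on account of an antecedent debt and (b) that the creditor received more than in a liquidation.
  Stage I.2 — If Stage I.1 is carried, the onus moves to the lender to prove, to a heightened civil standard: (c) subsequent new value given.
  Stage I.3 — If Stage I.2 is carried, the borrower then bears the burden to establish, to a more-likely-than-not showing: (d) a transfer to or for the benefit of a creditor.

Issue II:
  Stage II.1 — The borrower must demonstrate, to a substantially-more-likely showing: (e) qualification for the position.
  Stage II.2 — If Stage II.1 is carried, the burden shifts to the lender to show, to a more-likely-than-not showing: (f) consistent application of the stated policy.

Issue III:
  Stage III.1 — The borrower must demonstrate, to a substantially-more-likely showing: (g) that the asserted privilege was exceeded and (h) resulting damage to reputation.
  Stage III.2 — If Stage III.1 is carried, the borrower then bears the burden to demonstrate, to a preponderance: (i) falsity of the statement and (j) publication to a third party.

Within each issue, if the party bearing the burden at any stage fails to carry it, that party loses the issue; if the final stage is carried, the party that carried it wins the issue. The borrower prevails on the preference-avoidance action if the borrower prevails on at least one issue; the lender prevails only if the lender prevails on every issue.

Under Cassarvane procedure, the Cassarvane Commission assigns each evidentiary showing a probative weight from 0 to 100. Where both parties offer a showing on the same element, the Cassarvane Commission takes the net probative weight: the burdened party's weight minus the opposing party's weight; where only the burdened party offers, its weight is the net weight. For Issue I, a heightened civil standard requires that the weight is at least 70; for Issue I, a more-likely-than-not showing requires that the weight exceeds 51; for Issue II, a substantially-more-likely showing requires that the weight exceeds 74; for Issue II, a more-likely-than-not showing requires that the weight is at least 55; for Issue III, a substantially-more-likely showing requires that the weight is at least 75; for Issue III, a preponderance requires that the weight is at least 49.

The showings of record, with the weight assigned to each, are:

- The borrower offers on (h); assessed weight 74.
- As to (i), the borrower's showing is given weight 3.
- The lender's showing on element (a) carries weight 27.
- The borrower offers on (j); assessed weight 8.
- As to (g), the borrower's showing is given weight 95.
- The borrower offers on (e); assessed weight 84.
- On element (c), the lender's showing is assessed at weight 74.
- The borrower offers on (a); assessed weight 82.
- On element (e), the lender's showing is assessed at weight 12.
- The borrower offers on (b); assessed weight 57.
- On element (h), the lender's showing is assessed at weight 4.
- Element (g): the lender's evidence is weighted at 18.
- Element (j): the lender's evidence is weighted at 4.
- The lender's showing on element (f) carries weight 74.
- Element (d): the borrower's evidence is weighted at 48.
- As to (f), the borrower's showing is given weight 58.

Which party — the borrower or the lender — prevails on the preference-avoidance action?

— Issue I —
Stage I.1 (borrower, a more-likely-than-not showing, weight exceeds 51): (a) net 82−27=55 > 51 — meets; (b) 57 > 51 — meets.
  All elements met. The burden passes to the lender.
Stage I.2 (lender, a heightened civil standard, weight is at least 70): (c) 74 ≥ 70 — meets.
  Stage I.2 carried; the burden shifts to the borrower.
Stage I.3 (borrower, a more-likely-than-not showing, weight exceeds 51): (d) 48 ≤ 51 — fails.
  Not every element is met, so the borrower fails to carry Stage I.3.
So the lender prevails on this issue.
— Issue II —
Stage II.1 (borrower, a substantially-more-likely showing, weight exceeds 74): (e) net 84−12=72 ≤ 74 — fails.
  Not every element is met, so the borrower fails to carry Stage II.1.
The analysis ends at Stage II.1; the lender prevails on this issue.
— Issue III —
Stage III.1 — burden on borrower; standard: a substantially-more-likely showing (weight is at least 75).
    (g): 95 − 18 = 77 ≥ 75 [met]
    (h): 74 − 4 = 70 < 75 [not met]
  The borrower does not carry Stage III.1.
So the lender prevails on this issue.
Per-issue: Issue I → lender; Issue II → lender; Issue III → lender. The borrower must prevail on at least one issue; overall, the lender prevails.

lender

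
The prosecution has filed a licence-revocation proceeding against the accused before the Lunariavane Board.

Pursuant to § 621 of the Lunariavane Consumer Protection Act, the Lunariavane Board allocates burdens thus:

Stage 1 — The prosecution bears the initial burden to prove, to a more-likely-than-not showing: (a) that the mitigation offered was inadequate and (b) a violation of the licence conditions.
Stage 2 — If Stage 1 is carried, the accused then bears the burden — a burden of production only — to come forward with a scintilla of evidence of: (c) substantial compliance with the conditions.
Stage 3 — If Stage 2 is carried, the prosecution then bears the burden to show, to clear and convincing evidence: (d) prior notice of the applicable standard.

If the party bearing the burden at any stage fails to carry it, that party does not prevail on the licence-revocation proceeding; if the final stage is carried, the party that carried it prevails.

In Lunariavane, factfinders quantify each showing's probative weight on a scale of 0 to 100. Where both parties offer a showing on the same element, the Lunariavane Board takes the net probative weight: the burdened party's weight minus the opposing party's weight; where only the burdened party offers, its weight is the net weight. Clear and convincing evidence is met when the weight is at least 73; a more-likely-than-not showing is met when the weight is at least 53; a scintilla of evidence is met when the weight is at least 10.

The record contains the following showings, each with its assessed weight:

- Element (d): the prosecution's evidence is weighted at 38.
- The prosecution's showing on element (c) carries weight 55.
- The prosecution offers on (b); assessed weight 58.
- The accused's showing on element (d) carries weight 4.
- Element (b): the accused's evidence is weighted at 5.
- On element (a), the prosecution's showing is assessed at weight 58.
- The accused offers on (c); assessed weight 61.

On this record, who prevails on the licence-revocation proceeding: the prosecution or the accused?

prosecution

Stage 1 — burden on prosecution; standard: a more-likely-than-not showing (weight is at least 53).
    (a): 58 ≥ 53 [met]
    (b): 58 − 5 = 53 ≥ 53 [met]
  The prosecution carries Stage 1; the accused now bears the burden.
Stage 2 — burden on accused; standard: a scintilla of evidence (weight is at least 10).
    (c): 61 − 55 = 6 < 10 [not met]
  The accused does not carry Stage 2.
The prosecution prevails.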